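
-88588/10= - 8859 +1/5 = -8858.80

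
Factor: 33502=2^1*7^1*2393^1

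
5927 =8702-2775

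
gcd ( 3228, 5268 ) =12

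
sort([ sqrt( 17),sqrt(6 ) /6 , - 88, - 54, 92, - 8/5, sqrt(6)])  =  [ - 88, - 54, - 8/5,sqrt( 6)/6, sqrt( 6),sqrt( 17), 92 ] 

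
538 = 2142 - 1604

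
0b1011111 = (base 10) 95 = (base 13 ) 74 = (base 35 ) 2P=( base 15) 65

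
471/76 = 471/76 = 6.20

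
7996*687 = 5493252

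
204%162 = 42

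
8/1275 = 8/1275  =  0.01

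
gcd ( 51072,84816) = 912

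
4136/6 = 689+1/3 =689.33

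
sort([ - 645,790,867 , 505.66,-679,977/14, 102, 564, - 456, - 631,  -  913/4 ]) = [  -  679,- 645,  -  631, - 456, - 913/4,977/14,102, 505.66,564, 790, 867 ]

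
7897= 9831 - 1934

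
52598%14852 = 8042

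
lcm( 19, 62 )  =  1178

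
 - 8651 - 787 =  - 9438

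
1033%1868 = 1033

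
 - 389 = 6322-6711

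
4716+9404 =14120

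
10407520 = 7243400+3164120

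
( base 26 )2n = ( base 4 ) 1023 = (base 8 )113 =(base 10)75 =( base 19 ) 3i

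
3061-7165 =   -  4104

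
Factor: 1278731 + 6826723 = 8105454 = 2^1*3^3*7^1*41^1*523^1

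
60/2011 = 60/2011 = 0.03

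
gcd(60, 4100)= 20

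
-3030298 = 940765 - 3971063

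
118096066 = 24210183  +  93885883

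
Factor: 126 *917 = 115542 = 2^1 *3^2 * 7^2*131^1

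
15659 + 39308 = 54967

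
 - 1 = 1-2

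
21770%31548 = 21770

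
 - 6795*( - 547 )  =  3716865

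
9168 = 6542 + 2626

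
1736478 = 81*21438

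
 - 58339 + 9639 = - 48700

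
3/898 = 3/898=0.00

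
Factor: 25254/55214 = 3^2*19^( - 1 ) * 23^1*61^1 * 1453^(  -  1 ) = 12627/27607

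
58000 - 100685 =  - 42685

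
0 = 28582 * 0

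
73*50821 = 3709933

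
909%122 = 55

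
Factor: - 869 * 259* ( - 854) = 192210634 = 2^1*7^2*11^1 * 37^1*61^1*79^1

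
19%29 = 19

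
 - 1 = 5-6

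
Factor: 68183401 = 11^1*13^1*467^1*  1021^1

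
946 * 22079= 20886734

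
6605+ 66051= 72656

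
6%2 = 0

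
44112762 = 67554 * 653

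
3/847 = 3/847 = 0.00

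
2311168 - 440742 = 1870426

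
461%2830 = 461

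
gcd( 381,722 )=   1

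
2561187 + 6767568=9328755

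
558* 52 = 29016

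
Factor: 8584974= 2^1 * 3^3 * 158981^1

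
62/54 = 31/27 = 1.15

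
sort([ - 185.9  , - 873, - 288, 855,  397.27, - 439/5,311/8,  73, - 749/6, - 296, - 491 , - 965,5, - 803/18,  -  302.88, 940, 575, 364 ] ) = [ - 965, - 873, - 491 ,  -  302.88, - 296,-288, - 185.9, - 749/6, - 439/5, - 803/18,5,  311/8, 73, 364, 397.27, 575, 855, 940]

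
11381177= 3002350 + 8378827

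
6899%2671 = 1557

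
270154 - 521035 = -250881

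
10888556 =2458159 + 8430397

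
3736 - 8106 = -4370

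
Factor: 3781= 19^1*199^1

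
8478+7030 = 15508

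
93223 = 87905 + 5318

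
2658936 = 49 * 54264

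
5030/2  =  2515 = 2515.00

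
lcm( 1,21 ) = 21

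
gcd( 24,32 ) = 8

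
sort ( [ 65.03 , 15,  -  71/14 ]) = [ - 71/14, 15 , 65.03] 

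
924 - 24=900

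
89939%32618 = 24703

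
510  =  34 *15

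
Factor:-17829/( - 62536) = 2^( - 3 )*3^2*7^1*283^1*7817^( - 1 ) 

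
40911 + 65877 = 106788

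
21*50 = 1050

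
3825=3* 1275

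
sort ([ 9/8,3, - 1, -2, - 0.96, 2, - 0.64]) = [ - 2,  -  1, - 0.96 ,-0.64,9/8, 2 , 3 ] 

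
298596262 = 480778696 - 182182434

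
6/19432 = 3/9716= 0.00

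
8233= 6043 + 2190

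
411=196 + 215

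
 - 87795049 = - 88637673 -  - 842624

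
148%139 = 9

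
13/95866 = 13/95866  =  0.00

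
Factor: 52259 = 52259^1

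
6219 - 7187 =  - 968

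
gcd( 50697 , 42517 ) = 1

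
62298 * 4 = 249192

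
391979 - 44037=347942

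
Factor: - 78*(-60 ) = 4680 = 2^3*3^2  *  5^1 * 13^1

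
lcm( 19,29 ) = 551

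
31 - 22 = 9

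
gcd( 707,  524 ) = 1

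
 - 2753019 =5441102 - 8194121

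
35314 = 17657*2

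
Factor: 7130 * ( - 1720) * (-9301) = 2^4 * 5^2 * 23^1*31^1*43^1 * 71^1 * 131^1=114063743600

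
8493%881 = 564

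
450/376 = 1+37/188 = 1.20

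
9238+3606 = 12844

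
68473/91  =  752 + 41/91 = 752.45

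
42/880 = 21/440 = 0.05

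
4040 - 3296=744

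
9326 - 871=8455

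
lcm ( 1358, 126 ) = 12222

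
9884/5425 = 1 + 637/775= 1.82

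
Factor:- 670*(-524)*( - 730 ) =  - 2^4 *5^2 *67^1 * 73^1*131^1 =-256288400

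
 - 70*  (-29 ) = 2030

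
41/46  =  41/46 = 0.89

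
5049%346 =205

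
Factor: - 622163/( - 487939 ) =19^( - 1)*61^( - 1) * 421^(  -  1)*677^1*919^1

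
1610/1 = 1610 = 1610.00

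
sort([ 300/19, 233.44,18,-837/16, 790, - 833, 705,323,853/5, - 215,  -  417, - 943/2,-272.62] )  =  [ - 833, - 943/2, -417,-272.62, -215, -837/16,300/19, 18 , 853/5,233.44,323,705,790]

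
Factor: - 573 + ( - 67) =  - 640 = - 2^7 * 5^1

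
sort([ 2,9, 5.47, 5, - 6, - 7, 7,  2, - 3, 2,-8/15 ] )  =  [ - 7, - 6, - 3, - 8/15,2, 2,2,  5,  5.47,  7,9 ] 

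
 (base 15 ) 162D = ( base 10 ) 4768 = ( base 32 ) 4L0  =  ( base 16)12A0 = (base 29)5JC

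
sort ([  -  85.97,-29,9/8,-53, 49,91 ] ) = [ - 85.97, - 53 , -29 , 9/8,49,91]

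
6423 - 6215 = 208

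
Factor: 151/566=2^( - 1 ) *151^1*283^( - 1 ) 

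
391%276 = 115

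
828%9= 0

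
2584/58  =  1292/29=44.55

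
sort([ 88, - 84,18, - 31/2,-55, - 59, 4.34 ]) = [ - 84,  -  59,-55,  -  31/2,4.34,18,88] 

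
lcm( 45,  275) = 2475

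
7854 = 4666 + 3188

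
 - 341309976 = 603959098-945269074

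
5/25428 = 5/25428=0.00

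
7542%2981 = 1580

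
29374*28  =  822472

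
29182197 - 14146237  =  15035960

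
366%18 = 6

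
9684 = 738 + 8946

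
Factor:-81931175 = -5^2*23^1*89^1*1601^1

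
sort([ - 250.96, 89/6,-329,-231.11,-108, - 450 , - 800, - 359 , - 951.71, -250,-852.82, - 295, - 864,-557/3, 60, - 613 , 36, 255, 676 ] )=[ - 951.71, - 864, - 852.82, - 800  ,  -  613, - 450 ,- 359,-329,-295, - 250.96, - 250,  -  231.11, - 557/3, - 108 , 89/6, 36, 60 , 255, 676 ]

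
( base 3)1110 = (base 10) 39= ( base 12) 33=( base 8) 47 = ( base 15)29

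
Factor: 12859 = 7^1*11^1 * 167^1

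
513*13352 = 6849576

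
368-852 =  - 484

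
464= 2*232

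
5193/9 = 577 = 577.00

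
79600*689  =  54844400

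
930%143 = 72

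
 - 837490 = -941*890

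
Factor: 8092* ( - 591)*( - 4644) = 22209335568 = 2^4*3^4*7^1*17^2*43^1  *  197^1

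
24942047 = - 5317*( - 4691 ) 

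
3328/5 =3328/5 = 665.60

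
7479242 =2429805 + 5049437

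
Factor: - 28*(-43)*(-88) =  - 105952 = -  2^5*7^1*11^1*43^1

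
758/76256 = 379/38128 =0.01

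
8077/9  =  8077/9 = 897.44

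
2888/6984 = 361/873 = 0.41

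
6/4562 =3/2281 = 0.00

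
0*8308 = 0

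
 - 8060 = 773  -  8833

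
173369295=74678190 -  - 98691105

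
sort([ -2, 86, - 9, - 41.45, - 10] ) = [ - 41.45, - 10,-9, - 2, 86] 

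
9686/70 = 138 + 13/35 = 138.37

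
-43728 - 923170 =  - 966898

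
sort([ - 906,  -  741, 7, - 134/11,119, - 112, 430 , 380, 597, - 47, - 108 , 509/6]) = [ - 906,  -  741,-112,-108,-47, - 134/11, 7, 509/6, 119, 380, 430, 597]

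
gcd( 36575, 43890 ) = 7315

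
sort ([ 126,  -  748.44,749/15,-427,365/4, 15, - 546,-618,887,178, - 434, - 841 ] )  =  [ - 841, -748.44,-618,-546, - 434,  -  427,15,749/15, 365/4, 126,  178, 887 ] 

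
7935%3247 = 1441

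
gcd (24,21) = 3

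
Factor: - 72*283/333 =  - 2264/37  =  - 2^3 * 37^( - 1)* 283^1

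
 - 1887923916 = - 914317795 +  - 973606121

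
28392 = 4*7098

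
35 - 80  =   - 45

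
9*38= 342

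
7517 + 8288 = 15805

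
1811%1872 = 1811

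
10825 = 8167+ 2658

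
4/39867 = 4/39867 = 0.00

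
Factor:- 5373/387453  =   - 3^2*11^(-1 )*59^( - 1) = - 9/649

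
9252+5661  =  14913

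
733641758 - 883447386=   -  149805628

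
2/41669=2/41669 = 0.00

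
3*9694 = 29082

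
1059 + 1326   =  2385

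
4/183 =4/183 = 0.02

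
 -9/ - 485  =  9/485 = 0.02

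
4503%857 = 218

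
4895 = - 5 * (- 979)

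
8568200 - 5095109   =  3473091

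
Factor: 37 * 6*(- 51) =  - 2^1*3^2*17^1*  37^1 = - 11322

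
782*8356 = 6534392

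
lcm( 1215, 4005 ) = 108135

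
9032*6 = 54192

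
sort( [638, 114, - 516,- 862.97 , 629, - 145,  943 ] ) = [-862.97, - 516, - 145,  114, 629, 638,943]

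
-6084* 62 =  - 377208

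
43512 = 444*98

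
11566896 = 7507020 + 4059876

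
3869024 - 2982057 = 886967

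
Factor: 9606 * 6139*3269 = 192776963946=   2^1  *  3^1*7^2*467^1*877^1*1601^1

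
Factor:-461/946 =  - 2^( - 1) * 11^( - 1 )*43^ ( - 1) *461^1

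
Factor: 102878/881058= 51439/440529=   3^(  -  1 )*51439^1*146843^(  -  1 )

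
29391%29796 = 29391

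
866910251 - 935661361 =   -  68751110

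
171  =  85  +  86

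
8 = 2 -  - 6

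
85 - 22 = 63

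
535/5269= 535/5269=0.10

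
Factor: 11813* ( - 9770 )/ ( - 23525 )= 2^1*5^( - 1)*941^ ( - 1)*977^1 * 11813^1 = 23082602/4705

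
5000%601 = 192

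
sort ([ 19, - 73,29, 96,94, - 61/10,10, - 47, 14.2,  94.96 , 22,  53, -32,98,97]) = [ - 73, - 47, - 32, - 61/10 , 10, 14.2, 19,  22,29,  53,94, 94.96,  96, 97, 98]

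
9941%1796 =961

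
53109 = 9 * 5901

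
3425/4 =3425/4= 856.25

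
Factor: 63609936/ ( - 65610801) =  -2^4*3^ ( - 1 ) * 13^1*101939^1* 7290089^( - 1)   =  -21203312/21870267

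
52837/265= 52837/265  =  199.38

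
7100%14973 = 7100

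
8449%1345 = 379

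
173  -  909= - 736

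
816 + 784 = 1600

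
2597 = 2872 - 275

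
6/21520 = 3/10760 = 0.00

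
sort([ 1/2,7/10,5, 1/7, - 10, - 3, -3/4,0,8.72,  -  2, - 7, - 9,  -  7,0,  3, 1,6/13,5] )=[ - 10,  -  9, - 7,-7, - 3, - 2,-3/4,0,0, 1/7,6/13, 1/2,7/10, 1, 3, 5, 5, 8.72]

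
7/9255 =7/9255 = 0.00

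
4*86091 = 344364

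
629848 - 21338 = 608510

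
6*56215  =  337290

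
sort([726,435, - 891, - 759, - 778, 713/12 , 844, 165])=[ - 891, - 778, - 759, 713/12, 165, 435, 726, 844] 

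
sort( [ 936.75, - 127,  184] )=[ - 127,184, 936.75 ]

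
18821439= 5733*3283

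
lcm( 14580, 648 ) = 29160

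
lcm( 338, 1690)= 1690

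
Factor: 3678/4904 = 3/4 = 2^( - 2 )*3^1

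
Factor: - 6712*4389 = -29458968  =  -2^3*3^1*7^1*11^1*19^1*839^1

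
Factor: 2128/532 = 4 = 2^2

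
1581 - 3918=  - 2337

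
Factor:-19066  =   - 2^1*9533^1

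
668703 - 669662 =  - 959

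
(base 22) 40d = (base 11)1512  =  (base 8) 3635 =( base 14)9D3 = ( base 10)1949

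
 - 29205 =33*( - 885)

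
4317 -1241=3076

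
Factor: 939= 3^1*313^1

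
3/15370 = 3/15370=0.00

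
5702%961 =897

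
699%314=71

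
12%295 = 12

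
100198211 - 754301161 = -654102950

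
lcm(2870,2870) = 2870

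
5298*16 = 84768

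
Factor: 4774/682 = 7^1 = 7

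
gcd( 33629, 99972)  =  1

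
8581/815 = 10+431/815  =  10.53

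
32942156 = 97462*338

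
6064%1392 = 496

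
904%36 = 4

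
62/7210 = 31/3605 = 0.01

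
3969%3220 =749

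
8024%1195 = 854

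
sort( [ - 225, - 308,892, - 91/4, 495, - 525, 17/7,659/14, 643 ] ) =[  -  525, - 308, - 225, - 91/4,  17/7,659/14,495,643,892]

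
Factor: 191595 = 3^1*5^1*53^1*241^1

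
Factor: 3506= 2^1*1753^1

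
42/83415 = 14/27805=0.00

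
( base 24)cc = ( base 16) 12C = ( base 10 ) 300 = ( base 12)210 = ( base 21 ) E6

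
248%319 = 248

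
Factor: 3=3^1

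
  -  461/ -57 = 461/57=8.09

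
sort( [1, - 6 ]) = [ - 6 , 1] 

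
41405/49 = 845 = 845.00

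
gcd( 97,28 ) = 1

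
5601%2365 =871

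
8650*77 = 666050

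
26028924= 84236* 309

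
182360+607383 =789743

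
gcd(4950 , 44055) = 495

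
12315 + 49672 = 61987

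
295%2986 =295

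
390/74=195/37  =  5.27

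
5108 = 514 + 4594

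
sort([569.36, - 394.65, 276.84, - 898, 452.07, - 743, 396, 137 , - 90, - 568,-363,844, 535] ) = [ - 898 , - 743, - 568, - 394.65, -363, - 90, 137, 276.84, 396  ,  452.07, 535,569.36,  844]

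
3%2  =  1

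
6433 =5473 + 960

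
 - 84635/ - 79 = 84635/79 = 1071.33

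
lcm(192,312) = 2496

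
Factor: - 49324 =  - 2^2  *  11^1*19^1*59^1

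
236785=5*47357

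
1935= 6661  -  4726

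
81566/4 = 20391  +  1/2 = 20391.50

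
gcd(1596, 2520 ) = 84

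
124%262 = 124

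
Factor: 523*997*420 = 219001020 = 2^2*3^1 * 5^1*7^1*523^1 *997^1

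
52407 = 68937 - 16530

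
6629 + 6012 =12641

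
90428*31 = 2803268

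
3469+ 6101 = 9570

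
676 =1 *676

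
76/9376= 19/2344 = 0.01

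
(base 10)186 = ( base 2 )10111010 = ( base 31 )60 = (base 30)66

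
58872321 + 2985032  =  61857353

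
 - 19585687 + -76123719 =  - 95709406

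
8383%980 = 543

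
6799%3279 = 241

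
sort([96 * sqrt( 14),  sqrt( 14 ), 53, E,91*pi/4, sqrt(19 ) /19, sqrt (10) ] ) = [ sqrt ( 19)/19,E , sqrt ( 10 ) , sqrt( 14) , 53 , 91 * pi/4,96 *sqrt( 14 )]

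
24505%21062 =3443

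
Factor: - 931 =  - 7^2*19^1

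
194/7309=194/7309 = 0.03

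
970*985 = 955450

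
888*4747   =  4215336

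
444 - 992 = -548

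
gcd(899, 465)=31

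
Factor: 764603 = 7^1*109229^1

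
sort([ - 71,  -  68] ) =[ - 71, - 68]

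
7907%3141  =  1625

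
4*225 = 900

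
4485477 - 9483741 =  - 4998264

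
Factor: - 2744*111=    - 2^3* 3^1*7^3*37^1 = - 304584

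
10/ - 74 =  - 1+ 32/37 = -0.14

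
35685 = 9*3965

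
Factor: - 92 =-2^2 * 23^1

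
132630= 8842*15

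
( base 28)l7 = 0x253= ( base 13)36a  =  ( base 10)595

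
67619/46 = 1469 + 45/46 = 1469.98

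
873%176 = 169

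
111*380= 42180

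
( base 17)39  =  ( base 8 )74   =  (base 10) 60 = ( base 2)111100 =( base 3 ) 2020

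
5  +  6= 11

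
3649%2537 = 1112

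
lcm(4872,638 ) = 53592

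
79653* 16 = 1274448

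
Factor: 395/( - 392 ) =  - 2^ (-3 )*5^1*7^(  -  2 )*79^1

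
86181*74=6377394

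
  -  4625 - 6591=-11216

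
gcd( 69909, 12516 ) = 21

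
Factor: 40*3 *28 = 3360  =  2^5*3^1*  5^1*7^1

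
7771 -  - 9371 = 17142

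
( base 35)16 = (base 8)51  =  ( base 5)131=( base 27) 1e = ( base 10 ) 41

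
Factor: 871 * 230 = 2^1* 5^1*13^1*23^1*67^1=200330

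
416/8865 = 416/8865 = 0.05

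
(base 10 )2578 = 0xa12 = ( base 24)4ba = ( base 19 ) 72D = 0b101000010010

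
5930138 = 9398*631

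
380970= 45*8466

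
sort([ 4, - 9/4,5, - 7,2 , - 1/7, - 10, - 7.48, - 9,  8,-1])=[ - 10, - 9, - 7.48, - 7, - 9/4, - 1, - 1/7,  2,  4,5,8]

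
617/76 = 8 + 9/76 = 8.12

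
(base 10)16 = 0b10000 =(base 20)g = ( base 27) G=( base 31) g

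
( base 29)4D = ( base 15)89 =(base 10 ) 129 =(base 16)81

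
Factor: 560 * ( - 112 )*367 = - 23018240 = - 2^8 * 5^1*7^2*367^1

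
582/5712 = 97/952 = 0.10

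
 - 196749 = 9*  (  -  21861)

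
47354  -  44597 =2757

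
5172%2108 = 956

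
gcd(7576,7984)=8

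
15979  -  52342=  - 36363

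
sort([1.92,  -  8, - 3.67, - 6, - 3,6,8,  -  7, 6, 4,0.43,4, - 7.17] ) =[ - 8, - 7.17, - 7, - 6 , - 3.67, - 3,0.43,1.92,4, 4,  6 , 6,8 ]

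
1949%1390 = 559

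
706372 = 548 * 1289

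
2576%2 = 0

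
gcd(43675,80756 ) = 1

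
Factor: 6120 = 2^3*3^2 *5^1*17^1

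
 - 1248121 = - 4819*259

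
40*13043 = 521720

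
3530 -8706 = - 5176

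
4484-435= 4049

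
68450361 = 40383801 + 28066560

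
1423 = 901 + 522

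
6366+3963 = 10329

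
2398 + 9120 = 11518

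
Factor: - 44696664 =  - 2^3*3^3 * 19^1*10891^1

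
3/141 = 1/47 = 0.02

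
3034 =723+2311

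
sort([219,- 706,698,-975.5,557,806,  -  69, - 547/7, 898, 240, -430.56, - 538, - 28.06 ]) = [ - 975.5,-706,-538, - 430.56, - 547/7,- 69, - 28.06 , 219, 240,557,698 , 806, 898 ]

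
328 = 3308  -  2980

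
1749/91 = 19 + 20/91=   19.22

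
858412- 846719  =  11693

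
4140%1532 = 1076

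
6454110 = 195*33098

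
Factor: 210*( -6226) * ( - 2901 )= 3792941460= 2^2 * 3^2*5^1* 7^1*11^1*283^1*967^1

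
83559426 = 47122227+36437199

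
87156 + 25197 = 112353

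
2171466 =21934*99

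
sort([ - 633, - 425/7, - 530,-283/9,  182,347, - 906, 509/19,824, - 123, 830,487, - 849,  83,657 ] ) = [ - 906 ,- 849 ,-633, - 530, - 123,-425/7, - 283/9,  509/19,83, 182,347, 487,657,  824,830]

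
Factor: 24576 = 2^13*3^1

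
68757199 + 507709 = 69264908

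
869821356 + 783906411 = 1653727767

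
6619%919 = 186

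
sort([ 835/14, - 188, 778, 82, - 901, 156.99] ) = [ - 901, - 188,835/14, 82 , 156.99, 778]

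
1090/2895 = 218/579 =0.38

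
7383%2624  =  2135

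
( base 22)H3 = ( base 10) 377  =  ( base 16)179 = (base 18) 12h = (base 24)FH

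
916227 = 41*22347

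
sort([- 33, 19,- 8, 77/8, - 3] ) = [-33, - 8, - 3, 77/8,19 ]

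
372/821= 372/821 = 0.45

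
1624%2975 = 1624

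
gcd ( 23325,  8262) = 3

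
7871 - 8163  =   - 292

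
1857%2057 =1857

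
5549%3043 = 2506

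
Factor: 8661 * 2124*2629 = 2^2*3^3*11^1 * 59^1*239^1 * 2887^1 = 48362989356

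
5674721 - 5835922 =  - 161201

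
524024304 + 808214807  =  1332239111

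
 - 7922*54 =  - 427788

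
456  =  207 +249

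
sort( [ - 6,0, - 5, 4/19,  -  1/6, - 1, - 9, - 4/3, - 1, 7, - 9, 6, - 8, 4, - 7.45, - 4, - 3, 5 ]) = [ - 9, - 9, - 8, - 7.45, - 6, - 5, - 4,- 3, - 4/3, - 1,- 1,-1/6 , 0,4/19, 4 , 5,6, 7]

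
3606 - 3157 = 449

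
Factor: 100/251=2^2* 5^2*251^(-1) 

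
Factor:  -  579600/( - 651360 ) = 2^( - 1)*3^1*5^1*7^1*59^( - 1) = 105/118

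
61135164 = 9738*6278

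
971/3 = 323 + 2/3 = 323.67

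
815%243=86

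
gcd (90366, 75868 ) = 2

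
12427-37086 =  - 24659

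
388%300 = 88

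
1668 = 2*834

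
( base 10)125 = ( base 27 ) 4h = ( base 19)6b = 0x7d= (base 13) 98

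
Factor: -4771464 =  - 2^3*3^1*198811^1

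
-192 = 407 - 599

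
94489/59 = 1601 + 30/59 = 1601.51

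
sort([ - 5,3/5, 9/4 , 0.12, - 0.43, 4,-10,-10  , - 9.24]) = [ - 10,-10, - 9.24, - 5,-0.43,0.12,3/5 , 9/4, 4]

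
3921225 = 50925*77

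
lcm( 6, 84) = 84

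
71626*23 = 1647398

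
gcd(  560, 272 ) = 16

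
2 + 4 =6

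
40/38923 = 40/38923 = 0.00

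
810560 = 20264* 40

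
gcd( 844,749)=1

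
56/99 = 56/99 = 0.57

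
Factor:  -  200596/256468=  - 11^1*47^1*661^( - 1 ) = - 517/661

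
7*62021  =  434147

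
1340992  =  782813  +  558179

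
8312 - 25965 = -17653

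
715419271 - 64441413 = 650977858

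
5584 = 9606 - 4022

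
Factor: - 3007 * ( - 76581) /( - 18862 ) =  - 2^(  -  1 )*3^2*31^1  *  67^1*97^1 * 127^1*9431^(-1) = - 230279067/18862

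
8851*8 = 70808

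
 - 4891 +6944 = 2053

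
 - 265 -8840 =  - 9105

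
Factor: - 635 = -5^1*127^1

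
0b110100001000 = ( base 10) 3336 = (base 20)86g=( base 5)101321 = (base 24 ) 5j0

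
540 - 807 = - 267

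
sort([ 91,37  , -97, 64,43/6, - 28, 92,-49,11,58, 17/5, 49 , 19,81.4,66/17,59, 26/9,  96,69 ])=[-97 ,- 49, - 28,26/9, 17/5,  66/17, 43/6, 11, 19,37,49,58,  59,64,69, 81.4,91,92, 96]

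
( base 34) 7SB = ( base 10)9055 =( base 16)235f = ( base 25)EC5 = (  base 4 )2031133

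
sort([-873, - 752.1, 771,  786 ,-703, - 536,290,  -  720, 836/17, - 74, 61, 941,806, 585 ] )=[-873, - 752.1, - 720, - 703,-536, - 74,836/17, 61, 290, 585, 771,786, 806,941 ]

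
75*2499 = 187425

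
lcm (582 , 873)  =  1746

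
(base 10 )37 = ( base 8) 45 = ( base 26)1b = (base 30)17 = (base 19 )1i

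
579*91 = 52689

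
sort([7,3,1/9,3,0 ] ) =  [0,1/9,3,3,7]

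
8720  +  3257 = 11977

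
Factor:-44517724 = -2^2*2221^1*5011^1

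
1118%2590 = 1118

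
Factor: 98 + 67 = 165  =  3^1*5^1*11^1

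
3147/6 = 524 + 1/2= 524.50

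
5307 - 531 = 4776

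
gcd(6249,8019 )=3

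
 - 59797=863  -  60660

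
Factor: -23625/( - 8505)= 3^( - 2)*5^2  =  25/9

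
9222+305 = 9527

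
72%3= 0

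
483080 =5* 96616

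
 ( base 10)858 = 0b1101011010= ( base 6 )3550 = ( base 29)10h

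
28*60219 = 1686132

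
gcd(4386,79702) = 2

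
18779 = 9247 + 9532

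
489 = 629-140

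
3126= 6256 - 3130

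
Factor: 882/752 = 2^( - 3)*3^2*7^2*47^(-1) = 441/376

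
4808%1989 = 830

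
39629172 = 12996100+26633072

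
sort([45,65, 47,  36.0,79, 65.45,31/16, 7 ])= [ 31/16,7,36.0,45,47,65,65.45,79 ] 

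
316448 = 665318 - 348870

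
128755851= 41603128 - -87152723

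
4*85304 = 341216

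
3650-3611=39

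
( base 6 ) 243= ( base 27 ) 3I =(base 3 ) 10200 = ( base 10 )99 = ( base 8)143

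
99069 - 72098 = 26971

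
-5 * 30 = - 150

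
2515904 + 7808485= 10324389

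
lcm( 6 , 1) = 6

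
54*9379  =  506466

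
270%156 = 114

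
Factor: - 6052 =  - 2^2*17^1 * 89^1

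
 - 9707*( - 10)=97070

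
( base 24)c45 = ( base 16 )1b65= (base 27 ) 9GK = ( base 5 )211023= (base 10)7013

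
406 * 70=28420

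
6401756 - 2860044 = 3541712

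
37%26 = 11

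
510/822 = 85/137 = 0.62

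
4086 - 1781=2305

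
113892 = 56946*2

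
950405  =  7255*131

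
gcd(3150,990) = 90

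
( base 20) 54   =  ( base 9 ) 125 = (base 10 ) 104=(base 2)1101000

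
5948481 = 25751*231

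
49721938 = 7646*6503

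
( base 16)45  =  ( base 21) 36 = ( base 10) 69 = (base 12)59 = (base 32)25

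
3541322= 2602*1361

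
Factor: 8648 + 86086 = 94734= 2^1*3^2*19^1*277^1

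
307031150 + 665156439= 972187589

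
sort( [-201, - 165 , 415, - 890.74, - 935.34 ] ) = [ - 935.34, - 890.74, - 201,- 165 , 415 ]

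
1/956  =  1/956= 0.00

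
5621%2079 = 1463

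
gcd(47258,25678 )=2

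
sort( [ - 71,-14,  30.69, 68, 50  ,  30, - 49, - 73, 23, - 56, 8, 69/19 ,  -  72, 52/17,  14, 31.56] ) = [ - 73, - 72,  -  71, - 56, - 49, - 14, 52/17, 69/19,8, 14,23, 30, 30.69,31.56,50, 68] 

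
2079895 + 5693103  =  7772998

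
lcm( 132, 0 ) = 0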